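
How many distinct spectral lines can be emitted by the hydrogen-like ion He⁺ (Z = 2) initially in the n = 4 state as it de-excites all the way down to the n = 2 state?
3

The electron can occupy levels n = 2, 3, ..., 4 during de-excitation — that is m = 4 - 2 + 1 = 3 distinct levels.

The number of distinct spectral lines equals the number of ways to choose 2 of these m levels (each pair gives one possible emission transition):

Number of lines = m(m-1)/2 = 3×2/2 = 3

These correspond to all possible transitions between the 3 levels:
4 → 3, 4 → 2, 3 → 2

Each transition produces a photon with a unique energy (and thus wavelength). This count does not depend on Z.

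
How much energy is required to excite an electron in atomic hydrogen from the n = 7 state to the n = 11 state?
0.1652 eV

The energy levels of a hydrogen-like atom are E_n = -13.6057 eV / n².

Energy at n = 7: E_7 = -13.6057 / 7² = -0.2776673 eV
Energy at n = 11: E_11 = -13.6057 / 11² = -0.1124438 eV

The excitation energy is the difference:
ΔE = E_11 - E_7
ΔE = -0.1124438 - (-0.2776673)
ΔE = 0.1652 eV

Since this is positive, energy must be absorbed (photon absorption).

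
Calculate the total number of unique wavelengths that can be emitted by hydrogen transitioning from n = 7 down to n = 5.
3

The electron can occupy levels n = 5, 6, ..., 7 during de-excitation — that is m = 7 - 5 + 1 = 3 distinct levels.

The number of distinct spectral lines equals the number of ways to choose 2 of these m levels (each pair gives one possible emission transition):

Number of lines = m(m-1)/2 = 3×2/2 = 3

These correspond to all possible transitions between the 3 levels:
7 → 6, 7 → 5, 6 → 5

Each transition produces a photon with a unique energy (and thus wavelength). This count does not depend on Z.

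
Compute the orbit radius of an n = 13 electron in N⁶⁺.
1.2776 nm (or 12.7758 Å)

The Bohr radius formula is:
r_n = n² a₀ / Z

where a₀ = 0.0529177 nm is the Bohr radius.

For N⁶⁺ (Z = 7) at n = 13:
r_13 = 13² × 0.0529177 nm / 7
r_13 = 169 × 0.0529177 nm / 7
r_13 = 8.94309 nm / 7
r_13 = 1.2776 nm

The electron orbits at approximately 1.2776 nm from the nucleus.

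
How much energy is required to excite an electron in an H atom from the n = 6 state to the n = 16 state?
0.325 eV

The energy levels of a hydrogen-like atom are E_n = -13.6057 eV / n².

Energy at n = 6: E_6 = -13.6057 / 6² = -0.377936 eV
Energy at n = 16: E_16 = -13.6057 / 16² = -0.053147 eV

The excitation energy is the difference:
ΔE = E_16 - E_6
ΔE = -0.053147 - (-0.377936)
ΔE = 0.325 eV

Since this is positive, energy must be absorbed (photon absorption).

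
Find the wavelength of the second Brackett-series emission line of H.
2624.44 nm

The lines of a series are numbered from the longest wavelength (smallest ΔE) outward; the second line is the transition from n = n_f + 2 to n_f.
The Brackett series has all transitions ending at n_f = 4.

For H, the second line (β-line) is the jump from n = 6 to n = 4:
E_6 = -13.6057 / 6² = -0.37793611 eV
E_4 = -13.6057 / 4² = -0.85035625 eV
ΔE = E_6 - E_4 = 0.47242014 eV

λ = hc/E = 1239.84 eV·nm / 0.47242014 eV
λ = 2624.44 nm

This is the β-line of the Brackett series in H.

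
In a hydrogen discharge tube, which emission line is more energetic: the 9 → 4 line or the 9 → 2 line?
9 → 2

Calculate the energy for each transition:

Transition 9 → 4:
ΔE₁ = |E_4 - E_9| = |-13.6057/4² - (-13.6057/9²)|
ΔE₁ = |-0.850356250 - (-0.167971605)| = 0.682385 eV

Transition 9 → 2:
ΔE₂ = |E_2 - E_9| = |-13.6057/2² - (-13.6057/9²)|
ΔE₂ = |-3.401425000 - (-0.167971605)| = 3.233453 eV

Since 3.233453 eV > 0.682385 eV, the transition 9 → 2 emits the more energetic photon.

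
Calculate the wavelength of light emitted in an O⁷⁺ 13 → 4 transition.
25.1640 nm

First, find the transition energy using E_n = -13.6057 Z² / n² eV:
E_13 = -13.6057 × 8² / 13² = -5.152454 eV
E_4 = -13.6057 × 8² / 4² = -54.422800 eV

Photon energy: |ΔE| = |E_4 - E_13| = 49.270346 eV

Convert to wavelength using E = hc/λ with hc = 1239.84 eV·nm:
λ = hc/E = 1239.84 eV·nm / 49.270346 eV
λ = 25.1640 nm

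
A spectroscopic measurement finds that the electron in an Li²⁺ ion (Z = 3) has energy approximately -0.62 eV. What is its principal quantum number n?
n = 14

The exact energy levels follow E_n = -13.6057 Z² / n² eV with Z = 3.

The measured value (-0.62 eV) is reported to only 2 significant figures, so we must test candidate n values and see which one matches to that precision.

Candidate energies:
  n = 12:  E = -13.6057 × 3² / 12² = -0.85036 eV
  n = 13:  E = -13.6057 × 3² / 13² = -0.72456 eV
  n = 14:  E = -13.6057 × 3² / 14² = -0.62475 eV  ← matches
  n = 15:  E = -13.6057 × 3² / 15² = -0.54423 eV
  n = 16:  E = -13.6057 × 3² / 16² = -0.47833 eV

Checking against the measurement of -0.62 eV (2 sig figs), only n = 14 agrees:
E_14 = -0.62475 eV, which rounds to -0.62 eV ✓

Therefore n = 14.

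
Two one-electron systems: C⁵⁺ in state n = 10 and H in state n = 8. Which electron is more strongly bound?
C⁵⁺ at n = 10 (E = -4.90 eV)

Using E_n = -13.6057 Z² / n² eV:

C⁵⁺ (Z = 6) at n = 10:
E = -13.6057 × 6² / 10² = -13.6057 × 36 / 100 = -4.89805 eV

H (Z = 1) at n = 8:
E = -13.6057 × 1² / 8² = -13.6057 × 1 / 64 = -0.21259 eV

Since -4.89805 eV < -0.21259 eV,
C⁵⁺ at n = 10 is more tightly bound (requires more energy to ionize).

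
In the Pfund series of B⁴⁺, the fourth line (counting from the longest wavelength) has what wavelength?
131.807992 nm

The lines of a series are numbered from the longest wavelength (smallest ΔE) outward; the fourth line is the transition from n = n_f + 4 to n_f.
The Pfund series has all transitions ending at n_f = 5.

For B⁴⁺ (Z = 5), the fourth line (δ-line) is the jump from n = 9 to n = 5:
E_9 = -13.6057 × 5² / 9² = -4.1992901235 eV
E_5 = -13.6057 × 5² / 5² = -13.6057000000 eV
ΔE = E_9 - E_5 = 9.4064098765 eV

λ = hc/E = 1239.84 eV·nm / 9.4064098765 eV
λ = 131.807992 nm

This is the δ-line of the Pfund series in B⁴⁺.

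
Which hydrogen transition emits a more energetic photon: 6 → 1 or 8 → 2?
6 → 1

Calculate the energy for each transition:

Transition 6 → 1:
ΔE₁ = |E_1 - E_6| = |-13.6057/1² - (-13.6057/6²)|
ΔE₁ = |-13.60570000000 - (-0.37793611111)| = 13.22776389 eV

Transition 8 → 2:
ΔE₂ = |E_2 - E_8| = |-13.6057/2² - (-13.6057/8²)|
ΔE₂ = |-3.40142500000 - (-0.21258906250)| = 3.18883594 eV

Since 13.22776389 eV > 3.18883594 eV, the transition 6 → 1 emits the more energetic photon.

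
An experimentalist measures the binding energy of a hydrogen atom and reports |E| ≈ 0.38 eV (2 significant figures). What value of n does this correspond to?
n = 6

The exact energy levels follow E_n = -13.6057 eV / n².

The measured value (-0.38 eV) is reported to only 2 significant figures, so we must test candidate n values and see which one matches to that precision.

Candidate energies:
  n = 4:  E = -13.6057/4² = -0.85036 eV
  n = 5:  E = -13.6057/5² = -0.54423 eV
  n = 6:  E = -13.6057/6² = -0.37794 eV  ← matches
  n = 7:  E = -13.6057/7² = -0.27767 eV
  n = 8:  E = -13.6057/8² = -0.21259 eV

Checking against the measurement of -0.38 eV (2 sig figs), only n = 6 agrees:
E_6 = -0.37794 eV, which rounds to -0.38 eV ✓

Therefore n = 6.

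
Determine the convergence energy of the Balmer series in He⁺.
13.606 eV

The series limit corresponds to the transition from n = ∞ to n = 2.
This is the highest energy (shortest wavelength) transition in the Balmer series.

E_∞ = 0 eV
E_2 = -13.6057 × 2² / 2² = -13.606 eV

Energy at series limit:
ΔE = E_∞ - E_2 = 0 - (-13.606) = 13.606 eV

This energy equals the ionization energy from the n = 2 state of He⁺.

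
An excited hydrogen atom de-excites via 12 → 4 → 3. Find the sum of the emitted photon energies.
1.42 eV

The energy levels of hydrogen are E_n = -13.6057 / n² eV.

First transition (12 → 4):
ΔE₁ = |E_4 - E_12|
ΔE₁ = |-0.85035625 - (-0.09448403)| = 0.75587 eV

Second transition (4 → 3):
ΔE₂ = |E_3 - E_4|
ΔE₂ = |-1.51174444 - (-0.85035625)| = 0.66139 eV

Total energy released:
E_total = ΔE₁ + ΔE₂ = 0.75587 + 0.66139 = 1.42 eV

Note: This equals the direct transition 12 → 3: 1.42 eV ✓
Energy is conserved regardless of the path taken.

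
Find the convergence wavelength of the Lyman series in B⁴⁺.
3.645 nm

The series limit corresponds to the transition from n = ∞ to n = 1.
This is the highest energy (shortest wavelength) transition in the Lyman series.

E_∞ = 0 eV
E_1 = -13.6057 × 5² / 1² = -340.14250 eV

Energy at series limit:
ΔE = E_∞ - E_1 = 0 - (-340.14250) = 340.14250 eV
λ = hc/E = 1239.84 eV·nm / 340.14250 eV = 3.645 nm

This energy equals the ionization energy from the n = 1 state of B⁴⁺.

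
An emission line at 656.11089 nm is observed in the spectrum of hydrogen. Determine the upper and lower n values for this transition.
n = 3 → n = 2

First, find the photon energy from the wavelength (hc = 1239.84 eV·nm):
E = hc/λ = 1239.84 eV·nm / 656.11089 nm = 1.8896806 eV

The energy levels of hydrogen satisfy E_n = -13.6057 / n² eV, so an emission n_i → n_f releases
ΔE = 13.6057 × (1/n_f² − 1/n_i²) eV.

Setting ΔE equal to the photon energy:
1/n_f² − 1/n_i² = 1.8896806 / 13.6057 = 0.13888889

Since 1/n_i² must be positive, we need 1/n_f² > 0.13888889, i.e. n_f ≤ 2. For each allowed n_f, solve n_i = (1/n_f² − 0.13888889)^(−1/2) and check whether it is a whole number:
  n_f = 1: 1/n_i² = 1.00000000 − 0.13888889 = 0.86111111 → n_i = 1.078  (not an integer) ✗
  n_f = 2: 1/n_i² = 0.25000000 − 0.13888889 = 0.11111111 → n_i = 3.000  → integer, n_i = 3 ✓

Only n_f = 2 gives an integer upper level, n_i = 3.

The transition is from n = 3 to n = 2 (emission).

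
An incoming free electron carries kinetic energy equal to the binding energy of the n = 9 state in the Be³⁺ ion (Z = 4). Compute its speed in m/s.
9.723e+05 m/s (or 0.3243% of c)

The binding energy at n = 9 for Be³⁺ is:
E_9 = -13.6057 × 4²/9² = -2.687546 eV
|E_9| = 2.687546 eV

Convert to Joules:
KE = 2.687546 eV × (1.602177 × 10⁻¹⁹ J/eV) = 4.30592e-19 J

Using KE = ½mv²:
v = √(2·KE/m_e)
v = √(2 × 4.30592e-19 J / 9.10938 × 10⁻³¹ kg)
v = 9.723e+05 m/s

This is approximately 0.3243% the speed of light.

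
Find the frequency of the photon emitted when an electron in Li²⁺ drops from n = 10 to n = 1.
2.931e+16 Hz

First, find the transition energy:
E_10 = -13.6057 × 3² / 10² = -1.2245 eV
E_1 = -13.6057 × 3² / 1² = -122.4513 eV
|ΔE| = |E_1 - E_10| = 121.2268 eV

Convert to Joules: E = 121.2268 eV × (1.602177 × 10⁻¹⁹ J/eV) = 1.94227e-17 J

Using E = hf:
f = E/h = 1.94227e-17 J / (6.62607 × 10⁻³⁴ J·s)
f = 2.931e+16 Hz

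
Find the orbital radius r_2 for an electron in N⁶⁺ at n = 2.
0.0302 nm (or 0.3024 Å)

The Bohr radius formula is:
r_n = n² a₀ / Z

where a₀ = 0.0529177 nm is the Bohr radius.

For N⁶⁺ (Z = 7) at n = 2:
r_2 = 2² × 0.0529177 nm / 7
r_2 = 4 × 0.0529177 nm / 7
r_2 = 0.21167 nm / 7
r_2 = 0.0302 nm

The electron orbits at approximately 0.0302 nm from the nucleus.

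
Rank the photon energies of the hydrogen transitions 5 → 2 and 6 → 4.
5 → 2

Calculate the energy for each transition:

Transition 5 → 2:
ΔE₁ = |E_2 - E_5| = |-13.6057/2² - (-13.6057/5²)|
ΔE₁ = |-3.40142500000 - (-0.54422800000)| = 2.85719700 eV

Transition 6 → 4:
ΔE₂ = |E_4 - E_6| = |-13.6057/4² - (-13.6057/6²)|
ΔE₂ = |-0.85035625000 - (-0.37793611111)| = 0.47242014 eV

Since 2.85719700 eV > 0.47242014 eV, the transition 5 → 2 emits the more energetic photon.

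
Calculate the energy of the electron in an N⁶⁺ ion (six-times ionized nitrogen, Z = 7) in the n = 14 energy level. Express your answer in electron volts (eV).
-3.40 eV

The energy levels of a hydrogen-like atom are given by:
E_n = -13.6057 Z² / n² eV  (with Z = 7 for N⁶⁺)

For n = 14:
E_14 = -13.6057 × 7² / 14²
E_14 = -13.6057 × 49 / 196
E_14 = -3.40 eV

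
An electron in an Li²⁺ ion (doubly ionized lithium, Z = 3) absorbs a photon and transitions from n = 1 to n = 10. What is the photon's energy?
121.226787 eV

The energy levels of a hydrogen-like atom are E_n = -13.6057 Z² eV / n².

Energy at n = 1: E_1 = -13.6057 × 3² / 1² = -122.451300000 eV
Energy at n = 10: E_10 = -13.6057 × 3² / 10² = -1.224513000 eV

The excitation energy is the difference:
ΔE = E_10 - E_1
ΔE = -1.224513000 - (-122.451300000)
ΔE = 121.226787 eV

Since this is positive, energy must be absorbed (photon absorption).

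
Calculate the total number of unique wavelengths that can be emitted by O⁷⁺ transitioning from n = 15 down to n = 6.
45

The electron can occupy levels n = 6, 7, ..., 15 during de-excitation — that is m = 15 - 6 + 1 = 10 distinct levels.

The number of distinct spectral lines equals the number of ways to choose 2 of these m levels (each pair gives one possible emission transition):

Number of lines = m(m-1)/2 = 10×9/2 = 45

These correspond to all possible transitions between the 10 levels:
15 → 14, 15 → 13, 15 → 12, 15 → 11, 15 → 10, 15 → 9, 15 → 8, 15 → 7...

Each transition produces a photon with a unique energy (and thus wavelength). This count does not depend on Z.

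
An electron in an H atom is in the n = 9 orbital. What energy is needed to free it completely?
0.16797 eV

The ionization energy is the energy needed to remove the electron completely (n → ∞).

For hydrogen, E_n = -13.6057 eV / n².

At n = 9: E_9 = -13.6057 / 9² = -0.16797160 eV
At n = ∞: E_∞ = 0 eV

Ionization energy = E_∞ - E_9 = 0 - (-0.16797160) = 0.16797160 eV
Ionization energy ≈ 0.16797 eV

This is also called the binding energy of the electron in state n = 9.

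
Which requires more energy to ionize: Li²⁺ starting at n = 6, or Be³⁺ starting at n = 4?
Be³⁺ at n = 4 (E = -13.605700 eV)

Using E_n = -13.6057 Z² / n² eV:

Li²⁺ (Z = 3) at n = 6:
E = -13.6057 × 3² / 6² = -13.6057 × 9 / 36 = -3.401425000 eV

Be³⁺ (Z = 4) at n = 4:
E = -13.6057 × 4² / 4² = -13.6057 × 16 / 16 = -13.605700000 eV

Since -13.605700000 eV < -3.401425000 eV,
Be³⁺ at n = 4 is more tightly bound (requires more energy to ionize).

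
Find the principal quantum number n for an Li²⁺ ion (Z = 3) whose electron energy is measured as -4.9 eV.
n = 5

The exact energy levels follow E_n = -13.6057 Z² / n² eV with Z = 3.

The measured value (-4.9 eV) is reported to only 2 significant figures, so we must test candidate n values and see which one matches to that precision.

Candidate energies:
  n = 3:  E = -13.6057 × 3² / 3² = -13.605700 eV
  n = 4:  E = -13.6057 × 3² / 4² = -7.653206 eV
  n = 5:  E = -13.6057 × 3² / 5² = -4.898052 eV  ← matches
  n = 6:  E = -13.6057 × 3² / 6² = -3.401425 eV
  n = 7:  E = -13.6057 × 3² / 7² = -2.499006 eV

Checking against the measurement of -4.9 eV (2 sig figs), only n = 5 agrees:
E_5 = -4.898052 eV, which rounds to -4.9 eV ✓

Therefore n = 5.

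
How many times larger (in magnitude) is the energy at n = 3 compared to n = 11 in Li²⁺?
13.44444

Using E_n = -13.6057 Z² / n² eV with Z = 3:

E_3 = -13.6057 × 3² / 3² = -122.4513 / 9 = -13.60570000000 eV
E_11 = -13.6057 × 3² / 11² = -122.4513 / 121 = -1.01199421488 eV

The ratio is:
E_3/E_11 = (-13.60570000000) / (-1.01199421488)
E_3/E_11 = (-122.4513/9) / (-122.4513/121)
E_3/E_11 = 121/9
E_3/E_11 = 13.44444
(Note: the Z² factors cancel in the ratio.)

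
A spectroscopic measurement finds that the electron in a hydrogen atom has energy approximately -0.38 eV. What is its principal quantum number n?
n = 6

The exact energy levels follow E_n = -13.6057 eV / n².

The measured value (-0.38 eV) is reported to only 2 significant figures, so we must test candidate n values and see which one matches to that precision.

Candidate energies:
  n = 4:  E = -13.6057/4² = -0.85036 eV
  n = 5:  E = -13.6057/5² = -0.54423 eV
  n = 6:  E = -13.6057/6² = -0.37794 eV  ← matches
  n = 7:  E = -13.6057/7² = -0.27767 eV
  n = 8:  E = -13.6057/8² = -0.21259 eV

Checking against the measurement of -0.38 eV (2 sig figs), only n = 6 agrees:
E_6 = -0.37794 eV, which rounds to -0.38 eV ✓

Therefore n = 6.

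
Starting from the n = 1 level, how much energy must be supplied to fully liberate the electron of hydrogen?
13.60570 eV

The ionization energy is the energy needed to remove the electron completely (n → ∞).

For hydrogen, E_n = -13.6057 eV / n².

At n = 1: E_1 = -13.6057 / 1² = -13.60570000 eV
At n = ∞: E_∞ = 0 eV

Ionization energy = E_∞ - E_1 = 0 - (-13.60570000) = 13.60570000 eV
Ionization energy ≈ 13.60570 eV

This is also called the binding energy of the electron in state n = 1.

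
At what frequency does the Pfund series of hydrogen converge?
1.31594e+14 Hz

The series limit corresponds to the transition from n = ∞ to n = 5.
This is the highest energy (shortest wavelength) transition in the Pfund series.

E_∞ = 0 eV
E_5 = -13.6057 / 5² = -0.544228000 eV

Energy at series limit:
ΔE = E_∞ - E_5 = 0 - (-0.544228000) = 0.544228000 eV
E = 0.544228000 eV × (1.602177 × 10⁻¹⁹ J/eV) = 8.7194958e-20 J
f = E/h = 8.7194958e-20 J / (6.62607 × 10⁻³⁴ J·s) = 1.31594e+14 Hz

This energy equals the ionization energy from the n = 5 state of hydrogen.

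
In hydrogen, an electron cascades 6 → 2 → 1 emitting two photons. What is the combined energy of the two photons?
13.22776 eV

The energy levels of hydrogen are E_n = -13.6057 / n² eV.

First transition (6 → 2):
ΔE₁ = |E_2 - E_6|
ΔE₁ = |-3.40142500000 - (-0.37793611111)| = 3.02348889 eV

Second transition (2 → 1):
ΔE₂ = |E_1 - E_2|
ΔE₂ = |-13.60570000000 - (-3.40142500000)| = 10.20427500 eV

Total energy released:
E_total = ΔE₁ + ΔE₂ = 3.02348889 + 10.20427500 = 13.22776 eV

Note: This equals the direct transition 6 → 1: 13.22776 eV ✓
Energy is conserved regardless of the path taken.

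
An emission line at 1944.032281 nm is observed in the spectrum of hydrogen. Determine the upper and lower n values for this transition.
n = 8 → n = 4

First, find the photon energy from the wavelength (hc = 1239.84 eV·nm):
E = hc/λ = 1239.84 eV·nm / 1944.032281 nm = 0.63776719 eV

The energy levels of hydrogen satisfy E_n = -13.6057 / n² eV, so an emission n_i → n_f releases
ΔE = 13.6057 × (1/n_f² − 1/n_i²) eV.

Setting ΔE equal to the photon energy:
1/n_f² − 1/n_i² = 0.63776719 / 13.6057 = 0.046875000

Since 1/n_i² must be positive, we need 1/n_f² > 0.046875000, i.e. n_f ≤ 4. For each allowed n_f, solve n_i = (1/n_f² − 0.046875000)^(−1/2) and check whether it is a whole number:
  n_f = 1: 1/n_i² = 1.000000000 − 0.046875000 = 0.953125000 → n_i = 1.024  (not an integer) ✗
  n_f = 2: 1/n_i² = 0.250000000 − 0.046875000 = 0.203125000 → n_i = 2.219  (not an integer) ✗
  n_f = 3: 1/n_i² = 0.111111111 − 0.046875000 = 0.064236111 → n_i = 3.946  (not an integer) ✗
  n_f = 4: 1/n_i² = 0.062500000 − 0.046875000 = 0.015625000 → n_i = 8.000  → integer, n_i = 8 ✓

Only n_f = 4 gives an integer upper level, n_i = 8.

The transition is from n = 8 to n = 4 (emission).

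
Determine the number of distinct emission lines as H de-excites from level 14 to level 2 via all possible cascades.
78

The electron can occupy levels n = 2, 3, ..., 14 during de-excitation — that is m = 14 - 2 + 1 = 13 distinct levels.

The number of distinct spectral lines equals the number of ways to choose 2 of these m levels (each pair gives one possible emission transition):

Number of lines = m(m-1)/2 = 13×12/2 = 78

These correspond to all possible transitions between the 13 levels:
14 → 13, 14 → 12, 14 → 11, 14 → 10, 14 → 9, 14 → 8, 14 → 7, 14 → 6...

Each transition produces a photon with a unique energy (and thus wavelength). This count does not depend on Z.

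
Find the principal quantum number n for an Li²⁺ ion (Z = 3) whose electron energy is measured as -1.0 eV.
n = 11

The exact energy levels follow E_n = -13.6057 Z² / n² eV with Z = 3.

The measured value (-1.0 eV) is reported to only 2 significant figures, so we must test candidate n values and see which one matches to that precision.

Candidate energies:
  n = 9:  E = -13.6057 × 3² / 9² = -1.511744 eV
  n = 10:  E = -13.6057 × 3² / 10² = -1.224513 eV
  n = 11:  E = -13.6057 × 3² / 11² = -1.011994 eV  ← matches
  n = 12:  E = -13.6057 × 3² / 12² = -0.850356 eV
  n = 13:  E = -13.6057 × 3² / 13² = -0.724564 eV

Checking against the measurement of -1.0 eV (2 sig figs), only n = 11 agrees:
E_11 = -1.011994 eV, which rounds to -1.0 eV ✓

Therefore n = 11.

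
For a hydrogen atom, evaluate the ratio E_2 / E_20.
100.000

Using E_n = -13.6057 Z² / n² eV with Z = 1:

E_2 = -13.6057 / 2² = -13.6057 / 4 = -3.401425000 eV
E_20 = -13.6057 / 20² = -13.6057 / 400 = -0.034014250 eV

The ratio is:
E_2/E_20 = (-3.401425000) / (-0.034014250)
E_2/E_20 = (-13.6057/4) / (-13.6057/400)
E_2/E_20 = 400/4
E_2/E_20 = 100.000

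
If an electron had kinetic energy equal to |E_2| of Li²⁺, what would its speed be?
3.2815e+06 m/s (or 1.0946% of c)

The binding energy at n = 2 for Li²⁺ is:
E_2 = -13.6057 × 3²/2² = -30.612825 eV
|E_2| = 30.612825 eV

Convert to Joules:
KE = 30.612825 eV × (1.602177 × 10⁻¹⁹ J/eV) = 4.904716e-18 J

Using KE = ½mv²:
v = √(2·KE/m_e)
v = √(2 × 4.904716e-18 J / 9.10938 × 10⁻³¹ kg)
v = 3.2815e+06 m/s

This is approximately 1.0946% the speed of light.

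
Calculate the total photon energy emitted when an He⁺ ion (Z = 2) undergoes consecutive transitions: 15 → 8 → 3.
5.81 eV

The energy levels of He⁺ are E_n = -13.6057 × 2² / n² eV.

First transition (15 → 8):
ΔE₁ = |E_8 - E_15|
ΔE₁ = |-0.85035625 - (-0.24187911)| = 0.60848 eV

Second transition (8 → 3):
ΔE₂ = |E_3 - E_8|
ΔE₂ = |-6.04697778 - (-0.85035625)| = 5.19662 eV

Total energy released:
E_total = ΔE₁ + ΔE₂ = 0.60848 + 5.19662 = 5.81 eV

Note: This equals the direct transition 15 → 3: 5.81 eV ✓
Energy is conserved regardless of the path taken.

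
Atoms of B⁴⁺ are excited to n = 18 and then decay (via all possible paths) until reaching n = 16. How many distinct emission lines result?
3

The electron can occupy levels n = 16, 17, ..., 18 during de-excitation — that is m = 18 - 16 + 1 = 3 distinct levels.

The number of distinct spectral lines equals the number of ways to choose 2 of these m levels (each pair gives one possible emission transition):

Number of lines = m(m-1)/2 = 3×2/2 = 3

These correspond to all possible transitions between the 3 levels:
18 → 17, 18 → 16, 17 → 16

Each transition produces a photon with a unique energy (and thus wavelength). This count does not depend on Z.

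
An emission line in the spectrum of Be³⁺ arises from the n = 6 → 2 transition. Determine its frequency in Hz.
1.16972e+16 Hz

First, find the transition energy:
E_6 = -13.6057 × 4² / 6² = -6.0469778 eV
E_2 = -13.6057 × 4² / 2² = -54.4228000 eV
|ΔE| = |E_2 - E_6| = 48.3758222 eV

Convert to Joules: E = 48.3758222 eV × (1.602177 × 10⁻¹⁹ J/eV) = 7.7506630e-18 J

Using E = hf:
f = E/h = 7.7506630e-18 J / (6.62607 × 10⁻³⁴ J·s)
f = 1.16972e+16 Hz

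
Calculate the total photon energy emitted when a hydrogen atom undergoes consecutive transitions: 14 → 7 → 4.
0.78094 eV

The energy levels of hydrogen are E_n = -13.6057 / n² eV.

First transition (14 → 7):
ΔE₁ = |E_7 - E_14|
ΔE₁ = |-0.27766734694 - (-0.06941683673)| = 0.20825051 eV

Second transition (7 → 4):
ΔE₂ = |E_4 - E_7|
ΔE₂ = |-0.85035625000 - (-0.27766734694)| = 0.57268890 eV

Total energy released:
E_total = ΔE₁ + ΔE₂ = 0.20825051 + 0.57268890 = 0.78094 eV

Note: This equals the direct transition 14 → 4: 0.78094 eV ✓
Energy is conserved regardless of the path taken.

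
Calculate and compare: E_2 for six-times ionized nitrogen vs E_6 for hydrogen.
N⁶⁺ at n = 2 (E = -166.67 eV)

Using E_n = -13.6057 Z² / n² eV:

N⁶⁺ (Z = 7) at n = 2:
E = -13.6057 × 7² / 2² = -13.6057 × 49 / 4 = -166.66983 eV

H (Z = 1) at n = 6:
E = -13.6057 × 1² / 6² = -13.6057 × 1 / 36 = -0.37794 eV

Since -166.66983 eV < -0.37794 eV,
N⁶⁺ at n = 2 is more tightly bound (requires more energy to ionize).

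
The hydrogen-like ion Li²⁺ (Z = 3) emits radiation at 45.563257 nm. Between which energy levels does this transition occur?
n = 6 → n = 2

First, find the photon energy from the wavelength (hc = 1239.84 eV·nm):
E = hc/λ = 1239.84 eV·nm / 45.563257 nm = 27.211400 eV

The energy levels of Li²⁺ satisfy E_n = -13.6057 × 3² / n² eV, so an emission n_i → n_f releases
ΔE = 13.6057 × 3² × (1/n_f² − 1/n_i²) eV.

Setting ΔE equal to the photon energy:
1/n_f² − 1/n_i² = 27.211400 / (13.6057 × 3²) = 0.22222222

Since 1/n_i² must be positive, we need 1/n_f² > 0.22222222, i.e. n_f ≤ 2. For each allowed n_f, solve n_i = (1/n_f² − 0.22222222)^(−1/2) and check whether it is a whole number:
  n_f = 1: 1/n_i² = 1.00000000 − 0.22222222 = 0.77777778 → n_i = 1.134  (not an integer) ✗
  n_f = 2: 1/n_i² = 0.25000000 − 0.22222222 = 0.02777778 → n_i = 6.000  → integer, n_i = 6 ✓

Only n_f = 2 gives an integer upper level, n_i = 6.

The transition is from n = 6 to n = 2 (emission).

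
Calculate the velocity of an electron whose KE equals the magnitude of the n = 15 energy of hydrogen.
1.4585e+05 m/s (or 0.05% of c)

The binding energy at n = 15 for hydrogen is:
E_15 = -13.6057/15² = -0.060469778 eV
|E_15| = 0.060469778 eV

Convert to Joules:
KE = 0.060469778 eV × (1.602177 × 10⁻¹⁹ J/eV) = 9.688329e-21 J

Using KE = ½mv²:
v = √(2·KE/m_e)
v = √(2 × 9.688329e-21 J / 9.10938 × 10⁻³¹ kg)
v = 1.4585e+05 m/s

This is approximately 0.05% the speed of light.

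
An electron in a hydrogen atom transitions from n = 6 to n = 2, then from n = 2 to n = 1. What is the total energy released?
13.227764 eV

The energy levels of hydrogen are E_n = -13.6057 / n² eV.

First transition (6 → 2):
ΔE₁ = |E_2 - E_6|
ΔE₁ = |-3.401425000000 - (-0.377936111111)| = 3.023488889 eV

Second transition (2 → 1):
ΔE₂ = |E_1 - E_2|
ΔE₂ = |-13.605700000000 - (-3.401425000000)| = 10.204275000 eV

Total energy released:
E_total = ΔE₁ + ΔE₂ = 3.023488889 + 10.204275000 = 13.227764 eV

Note: This equals the direct transition 6 → 1: 13.227764 eV ✓
Energy is conserved regardless of the path taken.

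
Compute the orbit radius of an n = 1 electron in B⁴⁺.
0.010584 nm (or 0.105835 Å)

The Bohr radius formula is:
r_n = n² a₀ / Z

where a₀ = 0.052917721 nm is the Bohr radius.

For B⁴⁺ (Z = 5) at n = 1:
r_1 = 1² × 0.052917721 nm / 5
r_1 = 1 × 0.052917721 nm / 5
r_1 = 0.0529177 nm / 5
r_1 = 0.010584 nm

The electron orbits at approximately 0.010584 nm from the nucleus.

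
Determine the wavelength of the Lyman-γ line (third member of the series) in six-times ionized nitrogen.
1.9837 nm

The lines of a series are numbered from the longest wavelength (smallest ΔE) outward; the third line is the transition from n = n_f + 3 to n_f.
The Lyman series has all transitions ending at n_f = 1.

For N⁶⁺ (Z = 7), the third line (γ-line) is the jump from n = 4 to n = 1:
E_4 = -13.6057 × 7² / 4² = -41.667456 eV
E_1 = -13.6057 × 7² / 1² = -666.679300 eV
ΔE = E_4 - E_1 = 625.011844 eV

λ = hc/E = 1239.84 eV·nm / 625.011844 eV
λ = 1.9837 nm

This is the γ-line of the Lyman series in N⁶⁺.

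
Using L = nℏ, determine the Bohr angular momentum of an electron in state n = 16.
1.69e-33 J·s (or 16ℏ)

In the Bohr model, angular momentum is quantized:
L = nℏ

where ℏ = h/(2π) = 1.0546e-34 J·s

For n = 16:
L = 16 × 1.0546e-34 J·s
L = 1.69e-33 J·s

This can also be written as L = 16ℏ.
The angular momentum is an integer multiple of the reduced Planck constant.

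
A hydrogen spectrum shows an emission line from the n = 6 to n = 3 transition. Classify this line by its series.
Paschen series

The spectral series in hydrogen are named based on the final (lower) energy level:
- Lyman series: n_final = 1 (ultraviolet)
- Balmer series: n_final = 2 (visible/near-UV)
- Paschen series: n_final = 3 (infrared)
- Brackett series: n_final = 4 (infrared)
- Pfund series: n_final = 5 (far infrared)

Since this transition ends at n = 3, it belongs to the Paschen series.

For reference, this 6 → 3 line has photon energy
ΔE = 13.6057 eV × (1/3² - 1/6²) = 1.133808333 eV,
corresponding to wavelength λ = hc/ΔE = 1239.84 eV·nm / 1.133808333 eV = 1093.5182 nm in the infrared region.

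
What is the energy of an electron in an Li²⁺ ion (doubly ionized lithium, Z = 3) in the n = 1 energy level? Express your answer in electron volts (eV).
-122.451300 eV

The energy levels of a hydrogen-like atom are given by:
E_n = -13.6057 Z² / n² eV  (with Z = 3 for Li²⁺)

For n = 1:
E_1 = -13.6057 × 3² / 1²
E_1 = -13.6057 × 9 / 1
E_1 = -122.451300 eV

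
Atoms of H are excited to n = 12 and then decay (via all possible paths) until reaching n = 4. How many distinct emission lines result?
36

The electron can occupy levels n = 4, 5, ..., 12 during de-excitation — that is m = 12 - 4 + 1 = 9 distinct levels.

The number of distinct spectral lines equals the number of ways to choose 2 of these m levels (each pair gives one possible emission transition):

Number of lines = m(m-1)/2 = 9×8/2 = 36

These correspond to all possible transitions between the 9 levels:
12 → 11, 12 → 10, 12 → 9, 12 → 8, 12 → 7, 12 → 6, 12 → 5, 12 → 4...

Each transition produces a photon with a unique energy (and thus wavelength). This count does not depend on Z.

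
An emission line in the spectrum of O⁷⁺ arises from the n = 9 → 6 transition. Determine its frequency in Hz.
3.25e+15 Hz

First, find the transition energy:
E_9 = -13.6057 × 8² / 9² = -10.75018272 eV
E_6 = -13.6057 × 8² / 6² = -24.18791111 eV
|ΔE| = |E_6 - E_9| = 13.43772839 eV

Convert to Joules: E = 13.43772839 eV × (1.602177 × 10⁻¹⁹ J/eV) = 2.1530e-18 J

Using E = hf:
f = E/h = 2.1530e-18 J / (6.62607 × 10⁻³⁴ J·s)
f = 3.25e+15 Hz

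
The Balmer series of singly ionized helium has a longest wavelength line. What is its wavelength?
164.03 nm

The longest wavelength corresponds to the smallest energy transition in the series.
The Balmer series has all transitions ending at n_f = 2.

For He⁺ (Z = 2), the first line (α-line) is the jump from n = 3 to n = 2:
E_3 = -13.6057 × 2² / 3² = -6.046978 eV
E_2 = -13.6057 × 2² / 2² = -13.605700 eV
ΔE = E_3 - E_2 = 7.558722 eV

λ = hc/E = 1239.84 eV·nm / 7.558722 eV
λ = 164.03 nm

This is the α-line of the Balmer series in He⁺.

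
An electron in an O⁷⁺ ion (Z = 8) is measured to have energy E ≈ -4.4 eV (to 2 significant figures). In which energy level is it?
n = 14

The exact energy levels follow E_n = -13.6057 Z² / n² eV with Z = 8.

The measured value (-4.4 eV) is reported to only 2 significant figures, so we must test candidate n values and see which one matches to that precision.

Candidate energies:
  n = 12:  E = -13.6057 × 8² / 12² = -6.046978 eV
  n = 13:  E = -13.6057 × 8² / 13² = -5.152454 eV
  n = 14:  E = -13.6057 × 8² / 14² = -4.442678 eV  ← matches
  n = 15:  E = -13.6057 × 8² / 15² = -3.870066 eV
  n = 16:  E = -13.6057 × 8² / 16² = -3.401425 eV

Checking against the measurement of -4.4 eV (2 sig figs), only n = 14 agrees:
E_14 = -4.442678 eV, which rounds to -4.4 eV ✓

Therefore n = 14.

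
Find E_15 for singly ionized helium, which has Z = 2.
-0.2419 eV

For hydrogen-like ions, the energy levels scale with Z²:
E_n = -13.6057 Z² / n² eV

For He⁺ (Z = 2) at n = 15:
E_15 = -13.6057 × 2² / 15²
E_15 = -13.6057 × 4 / 225
E_15 = -54.4228 / 225
E_15 = -0.2419 eV

The energy is 4 times more negative than hydrogen at the same n due to the stronger nuclear charge.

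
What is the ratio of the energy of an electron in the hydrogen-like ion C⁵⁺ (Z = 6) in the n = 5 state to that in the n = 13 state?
6.76000

Using E_n = -13.6057 Z² / n² eV with Z = 6:

E_5 = -13.6057 × 6² / 5² = -489.8052 / 25 = -19.59220800000 eV
E_13 = -13.6057 × 6² / 13² = -489.8052 / 169 = -2.89825562130 eV

The ratio is:
E_5/E_13 = (-19.59220800000) / (-2.89825562130)
E_5/E_13 = (-489.8052/25) / (-489.8052/169)
E_5/E_13 = 169/25
E_5/E_13 = 6.76000
(Note: the Z² factors cancel in the ratio.)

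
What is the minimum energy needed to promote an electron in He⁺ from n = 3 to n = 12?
5.669042 eV

The energy levels of a hydrogen-like atom are E_n = -13.6057 Z² eV / n².

Energy at n = 3: E_3 = -13.6057 × 2² / 3² = -6.046977778 eV
Energy at n = 12: E_12 = -13.6057 × 2² / 12² = -0.377936111 eV

The excitation energy is the difference:
ΔE = E_12 - E_3
ΔE = -0.377936111 - (-6.046977778)
ΔE = 5.669042 eV

Since this is positive, energy must be absorbed (photon absorption).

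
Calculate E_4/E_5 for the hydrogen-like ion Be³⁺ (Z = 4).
1.5625

Using E_n = -13.6057 Z² / n² eV with Z = 4:

E_4 = -13.6057 × 4² / 4² = -217.6912 / 16 = -13.6057000000 eV
E_5 = -13.6057 × 4² / 5² = -217.6912 / 25 = -8.7076480000 eV

The ratio is:
E_4/E_5 = (-13.6057000000) / (-8.7076480000)
E_4/E_5 = (-217.6912/16) / (-217.6912/25)
E_4/E_5 = 25/16
E_4/E_5 = 1.5625
(Note: the Z² factors cancel in the ratio.)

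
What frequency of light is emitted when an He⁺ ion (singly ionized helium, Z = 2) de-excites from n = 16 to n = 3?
1.41e+15 Hz

First, find the transition energy:
E_16 = -13.6057 × 2² / 16² = -0.21258906 eV
E_3 = -13.6057 × 2² / 3² = -6.04697778 eV
|ΔE| = |E_3 - E_16| = 5.83438872 eV

Convert to Joules: E = 5.83438872 eV × (1.602177 × 10⁻¹⁹ J/eV) = 9.3477e-19 J

Using E = hf:
f = E/h = 9.3477e-19 J / (6.62607 × 10⁻³⁴ J·s)
f = 1.41e+15 Hz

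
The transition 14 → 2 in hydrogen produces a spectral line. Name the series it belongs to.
Balmer series

The spectral series in hydrogen are named based on the final (lower) energy level:
- Lyman series: n_final = 1 (ultraviolet)
- Balmer series: n_final = 2 (visible/near-UV)
- Paschen series: n_final = 3 (infrared)
- Brackett series: n_final = 4 (infrared)
- Pfund series: n_final = 5 (far infrared)

Since this transition ends at n = 2, it belongs to the Balmer series.

For reference, this 14 → 2 line has photon energy
ΔE = 13.6057 eV × (1/2² - 1/14²) = 3.33200816 eV,
corresponding to wavelength λ = hc/ΔE = 1239.84 eV·nm / 3.33200816 eV = 372.0999 nm in the visible/near-UV region.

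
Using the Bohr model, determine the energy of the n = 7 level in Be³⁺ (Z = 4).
-4.443 eV

For hydrogen-like ions, the energy levels scale with Z²:
E_n = -13.6057 Z² / n² eV

For Be³⁺ (Z = 4) at n = 7:
E_7 = -13.6057 × 4² / 7²
E_7 = -13.6057 × 16 / 49
E_7 = -217.6912 / 49
E_7 = -4.443 eV

The energy is 16 times more negative than hydrogen at the same n due to the stronger nuclear charge.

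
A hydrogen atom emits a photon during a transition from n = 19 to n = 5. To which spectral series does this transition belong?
Pfund series

The spectral series in hydrogen are named based on the final (lower) energy level:
- Lyman series: n_final = 1 (ultraviolet)
- Balmer series: n_final = 2 (visible/near-UV)
- Paschen series: n_final = 3 (infrared)
- Brackett series: n_final = 4 (infrared)
- Pfund series: n_final = 5 (far infrared)

Since this transition ends at n = 5, it belongs to the Pfund series.

For reference, this 19 → 5 line has photon energy
ΔE = 13.6057 eV × (1/5² - 1/19²) = 0.5065390803 eV,
corresponding to wavelength λ = hc/ΔE = 1239.84 eV·nm / 0.5065390803 eV = 2447.6690 nm in the far infrared region.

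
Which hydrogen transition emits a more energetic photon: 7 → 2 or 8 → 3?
7 → 2

Calculate the energy for each transition:

Transition 7 → 2:
ΔE₁ = |E_2 - E_7| = |-13.6057/2² - (-13.6057/7²)|
ΔE₁ = |-3.40142500000 - (-0.27766734694)| = 3.12375765 eV

Transition 8 → 3:
ΔE₂ = |E_3 - E_8| = |-13.6057/3² - (-13.6057/8²)|
ΔE₂ = |-1.51174444444 - (-0.21258906250)| = 1.29915538 eV

Since 3.12375765 eV > 1.29915538 eV, the transition 7 → 2 emits the more energetic photon.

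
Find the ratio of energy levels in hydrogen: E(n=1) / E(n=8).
64.00000

Using E_n = -13.6057 Z² / n² eV with Z = 1:

E_1 = -13.6057 / 1² = -13.6057 / 1 = -13.60570000000 eV
E_8 = -13.6057 / 8² = -13.6057 / 64 = -0.21258906250 eV

The ratio is:
E_1/E_8 = (-13.60570000000) / (-0.21258906250)
E_1/E_8 = (-13.6057/1) / (-13.6057/64)
E_1/E_8 = 64/1
E_1/E_8 = 64.00000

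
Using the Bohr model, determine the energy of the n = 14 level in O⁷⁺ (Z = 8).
-4.4427 eV

For hydrogen-like ions, the energy levels scale with Z²:
E_n = -13.6057 Z² / n² eV

For O⁷⁺ (Z = 8) at n = 14:
E_14 = -13.6057 × 8² / 14²
E_14 = -13.6057 × 64 / 196
E_14 = -870.7648 / 196
E_14 = -4.4427 eV

The energy is 64 times more negative than hydrogen at the same n due to the stronger nuclear charge.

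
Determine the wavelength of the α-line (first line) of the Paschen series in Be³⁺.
117.163 nm

The longest wavelength corresponds to the smallest energy transition in the series.
The Paschen series has all transitions ending at n_f = 3.

For Be³⁺ (Z = 4), the first line (α-line) is the jump from n = 4 to n = 3:
E_4 = -13.6057 × 4² / 4² = -13.605700 eV
E_3 = -13.6057 × 4² / 3² = -24.187911 eV
ΔE = E_4 - E_3 = 10.582211 eV

λ = hc/E = 1239.84 eV·nm / 10.582211 eV
λ = 117.163 nm

This is the α-line of the Paschen series in Be³⁺.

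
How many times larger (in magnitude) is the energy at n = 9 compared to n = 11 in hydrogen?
1.494

Using E_n = -13.6057 Z² / n² eV with Z = 1:

E_9 = -13.6057 / 9² = -13.6057 / 81 = -0.167971605 eV
E_11 = -13.6057 / 11² = -13.6057 / 121 = -0.112443802 eV

The ratio is:
E_9/E_11 = (-0.167971605) / (-0.112443802)
E_9/E_11 = (-13.6057/81) / (-13.6057/121)
E_9/E_11 = 121/81
E_9/E_11 = 1.494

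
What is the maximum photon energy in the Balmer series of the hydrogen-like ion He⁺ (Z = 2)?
13.6057 eV

The series limit corresponds to the transition from n = ∞ to n = 2.
This is the highest energy (shortest wavelength) transition in the Balmer series.

E_∞ = 0 eV
E_2 = -13.6057 × 2² / 2² = -13.6057 eV

Energy at series limit:
ΔE = E_∞ - E_2 = 0 - (-13.6057) = 13.6057 eV

This energy equals the ionization energy from the n = 2 state of He⁺.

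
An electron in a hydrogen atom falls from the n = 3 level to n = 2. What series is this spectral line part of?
Balmer series

The spectral series in hydrogen are named based on the final (lower) energy level:
- Lyman series: n_final = 1 (ultraviolet)
- Balmer series: n_final = 2 (visible/near-UV)
- Paschen series: n_final = 3 (infrared)
- Brackett series: n_final = 4 (infrared)
- Pfund series: n_final = 5 (far infrared)

Since this transition ends at n = 2, it belongs to the Balmer series.

For reference, this 3 → 2 line has photon energy
ΔE = 13.6057 eV × (1/2² - 1/3²) = 1.88968056 eV,
corresponding to wavelength λ = hc/ΔE = 1239.84 eV·nm / 1.88968056 eV = 656.1109 nm in the visible/near-UV region.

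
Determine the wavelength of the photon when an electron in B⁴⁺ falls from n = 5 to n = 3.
51.258664 nm

First, find the transition energy using E_n = -13.6057 Z² / n² eV:
E_5 = -13.6057 × 5² / 5² = -13.60570000 eV
E_3 = -13.6057 × 5² / 3² = -37.79361111 eV

Photon energy: |ΔE| = |E_3 - E_5| = 24.18791111 eV

Convert to wavelength using E = hc/λ with hc = 1239.84 eV·nm:
λ = hc/E = 1239.84 eV·nm / 24.18791111 eV
λ = 51.258664 nm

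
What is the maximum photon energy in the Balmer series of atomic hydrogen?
3.40143 eV

The series limit corresponds to the transition from n = ∞ to n = 2.
This is the highest energy (shortest wavelength) transition in the Balmer series.

E_∞ = 0 eV
E_2 = -13.6057 / 2² = -3.40143 eV

Energy at series limit:
ΔE = E_∞ - E_2 = 0 - (-3.40143) = 3.40143 eV

This energy equals the ionization energy from the n = 2 state of hydrogen.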